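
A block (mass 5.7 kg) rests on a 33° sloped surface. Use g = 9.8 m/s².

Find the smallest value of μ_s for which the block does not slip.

μ_s,min ≈ 0.649

At the slip threshold m g sin θ = μ_s m g cos θ, so μ_s,min = tan θ.
μ_s,min = tan 33° = 0.649.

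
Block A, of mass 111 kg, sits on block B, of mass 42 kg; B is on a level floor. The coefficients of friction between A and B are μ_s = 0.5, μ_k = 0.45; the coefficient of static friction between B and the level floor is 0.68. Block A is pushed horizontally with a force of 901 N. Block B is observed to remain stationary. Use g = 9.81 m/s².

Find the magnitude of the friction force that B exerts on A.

Normal force at the A–B interface: N₁ = m_A g = 1089 N.
So the A–B interface can sustain at most μ_s N₁ = 544.5 N of static friction.
P = 901 N exceeds that limit, so A slips over B and the interface friction becomes kinetic: f₁ = μ_k N₁ = 0.45×1089 = 490 N.
By Newton's third law B feels 490 N forward from A. With B stationary, the floor's static friction on B balances it: f₂ = 490 N (well within μ_s(m_A+m_B)g = 1021 N).

f ≈ 490 N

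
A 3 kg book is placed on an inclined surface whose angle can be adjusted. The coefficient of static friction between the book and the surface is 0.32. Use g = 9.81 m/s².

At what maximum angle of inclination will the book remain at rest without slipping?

θ_max ≈ 17.7°

At the slip threshold, m g sin θ = μ_s · m g cos θ, so tan θ = μ_s.
θ_max = arctan(0.32) = 17.7°.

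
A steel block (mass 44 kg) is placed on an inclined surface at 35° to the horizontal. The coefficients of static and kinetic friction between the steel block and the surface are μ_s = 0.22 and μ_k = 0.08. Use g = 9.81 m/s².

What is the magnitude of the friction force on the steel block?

f ≈ 28.3 N (up the incline)

Perpendicular to the surface, N = m g cos θ = 44·9.81·cos 35° = 353.6 N.
Along the slope the weight component is m g sin θ = 247.6 N; friction must supply exactly this, acting up-slope.
The static-friction ceiling is μ_s N = 0.22 × 353.6 = 77.79 N.
|247.6| exceeds 77.79 N, so the steel block slips down-slope; friction is kinetic, f = μ_k N = 0.08×353.6 = 28.3 N.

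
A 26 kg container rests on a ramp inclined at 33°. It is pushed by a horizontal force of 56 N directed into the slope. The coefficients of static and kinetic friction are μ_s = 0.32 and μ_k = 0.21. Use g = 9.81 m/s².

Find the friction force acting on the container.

f ≈ 51.3 N (up the incline)

Resolve perpendicular to the incline: N = m g cos θ + P sin θ = 26×9.81×cos 33° + 56×sin 33° = 244.4 N.
Along the incline, the net driving force (taking up-slope positive) is P cos θ − m g sin θ = 46.97 − 138.9 = -91.95 N, so equilibrium requires friction f = 91.95 N (up-slope).
The limit of static friction is μ_s N = 78.21 N.
|f_req| = 91.95 > 78.21 N → the container slides down the incline; f = μ_k N = 0.21 × 244.4 = 51.3 N.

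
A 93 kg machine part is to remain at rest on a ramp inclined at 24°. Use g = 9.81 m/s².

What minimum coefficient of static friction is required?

μ_s,min ≈ 0.445

At the slip threshold m g sin θ = μ_s m g cos θ, so μ_s,min = tan θ.
μ_s,min = tan 24° = 0.445.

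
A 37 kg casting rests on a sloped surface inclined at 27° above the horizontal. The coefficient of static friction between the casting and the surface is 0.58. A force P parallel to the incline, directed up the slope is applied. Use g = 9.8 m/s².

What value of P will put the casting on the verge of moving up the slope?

P ≈ 352 N

At impending motion up the slope, friction acts down-slope at its limit: f = μ_s N.
P is parallel to the surface, so N = m g cos θ = 323 N.
Along the incline: P = m g sin θ + μ_s N = 165 + 0.58×323 = 352 N.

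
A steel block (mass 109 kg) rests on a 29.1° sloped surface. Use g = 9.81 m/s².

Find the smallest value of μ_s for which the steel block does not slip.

μ_s,min ≈ 0.557

At the slip threshold m g sin θ = μ_s m g cos θ, so μ_s,min = tan θ.
μ_s,min = tan 29.1° = 0.557.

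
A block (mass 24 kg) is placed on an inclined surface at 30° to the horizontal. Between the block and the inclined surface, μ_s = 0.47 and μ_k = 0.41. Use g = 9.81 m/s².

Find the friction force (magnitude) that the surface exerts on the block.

f ≈ 83.6 N (up the incline)

Normal force: N = m g cos θ = 24 × 9.81 × cos 30° = 203.9 N.
For equilibrium along the incline, friction must balance the weight component: f = m g sin θ = 117.7 N up the slope.
The static-friction ceiling is μ_s N = 0.47 × 203.9 = 95.83 N.
Since |117.7| > 95.83 N, static friction cannot hold it; the block slides down the incline and kinetic friction applies: f = μ_k N = 0.41 × 203.9 = 83.6 N.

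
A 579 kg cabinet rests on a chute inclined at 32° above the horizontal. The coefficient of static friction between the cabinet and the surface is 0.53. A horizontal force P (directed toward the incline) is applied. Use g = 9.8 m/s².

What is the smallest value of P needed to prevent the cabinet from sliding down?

The cabinet tends to slide down (tan θ > μ_s), so at the point of impending slip friction acts up-slope at its limit: f = μ_s N.
Perpendicular to the incline: N = m g cos θ + P sin θ.
Along the incline: P cos θ + μ_s N = m g sin θ, i.e. P cos θ + μ_s (m g cos θ + P sin θ) = m g sin θ.
Solving, P (cos θ + μ_s sin θ) = m g (sin θ − μ_s cos θ), so P = 5670×0.08045/1.129 = 404 N.

P_min ≈ 404 N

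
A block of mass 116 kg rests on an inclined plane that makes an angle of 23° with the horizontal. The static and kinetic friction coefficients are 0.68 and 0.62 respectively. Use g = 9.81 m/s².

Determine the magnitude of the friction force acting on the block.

Normal force: N = m g cos θ = 116 × 9.81 × cos 23° = 1047 N.
For equilibrium along the incline, friction must balance the weight component: f = m g sin θ = 444.6 N up the slope.
Maximum static friction available: μ_s N = 0.68 × 1047 = 712.3 N.
Since |444.6| ≤ 712.3 N, the block remains in static equilibrium and friction takes exactly the required value.

f ≈ 445 N (up the incline)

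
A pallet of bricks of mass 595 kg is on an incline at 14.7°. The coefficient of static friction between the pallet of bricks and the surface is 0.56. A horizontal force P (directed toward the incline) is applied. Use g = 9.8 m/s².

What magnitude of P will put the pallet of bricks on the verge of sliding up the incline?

At impending motion up the slope, friction acts down-slope at its limit: f = μ_s N.
Perpendicular to the incline: N = m g cos θ + P sin θ.
Along the incline: P cos θ = m g sin θ + μ_s N = m g sin θ + μ_s (m g cos θ + P sin θ).
Solving, P (cos θ − μ_s sin θ) = m g (sin θ + μ_s cos θ), so P = 595×9.8×(sin 14.7° + 0.56 cos 14.7°)/(cos 14.7° − 0.56 sin 14.7°) = 5830×0.7954/0.8252 = 5620 N.

P ≈ 5620 N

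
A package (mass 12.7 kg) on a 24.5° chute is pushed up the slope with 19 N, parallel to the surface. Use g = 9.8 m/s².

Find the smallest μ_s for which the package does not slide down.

N = m g cos θ = 113.3 N.
Friction must make up the shortfall along the incline: f = m g sin θ − P = 51.61 − 19 = 32.61 N.
At the threshold f = μ_s N, so μ_s,min = 32.61/113.3 = 0.288.

μ_s,min ≈ 0.288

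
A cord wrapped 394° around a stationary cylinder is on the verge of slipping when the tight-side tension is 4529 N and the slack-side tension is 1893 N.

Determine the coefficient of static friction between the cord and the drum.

μ ≈ 0.127

T₂/T₁ = e^{μβ} → μ = ln(T₂/T₁)/β.
β = 394° = 6.877 rad.
μ = ln(4529/1893)/6.877 = ln(2.392)/6.877 = 0.127.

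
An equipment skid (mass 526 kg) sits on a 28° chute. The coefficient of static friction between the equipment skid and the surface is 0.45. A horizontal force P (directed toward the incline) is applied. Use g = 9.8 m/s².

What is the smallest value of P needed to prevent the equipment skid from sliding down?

P_min ≈ 340 N

The equipment skid tends to slide down (tan θ > μ_s), so at the point of impending slip friction acts up-slope at its limit: f = μ_s N.
Perpendicular to the incline: N = m g cos θ + P sin θ.
Along the incline: P cos θ + μ_s N = m g sin θ, i.e. P cos θ + μ_s (m g cos θ + P sin θ) = m g sin θ.
Solving, P (cos θ + μ_s sin θ) = m g (sin θ − μ_s cos θ), so P = 5150×0.07215/1.094 = 340 N.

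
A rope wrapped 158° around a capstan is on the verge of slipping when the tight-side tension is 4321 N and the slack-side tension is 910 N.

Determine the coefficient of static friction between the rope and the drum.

T₂/T₁ = e^{μβ} → μ = ln(T₂/T₁)/β.
β = 158° = 2.758 rad.
μ = ln(4321/910)/2.758 = ln(4.748)/2.758 = 0.565.

μ ≈ 0.565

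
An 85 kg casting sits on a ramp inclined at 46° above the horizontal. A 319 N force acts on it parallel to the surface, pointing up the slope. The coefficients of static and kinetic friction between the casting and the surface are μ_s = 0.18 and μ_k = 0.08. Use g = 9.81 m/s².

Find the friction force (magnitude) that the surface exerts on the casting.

The normal reaction is N = m g cos θ = 579.2 N.
Parallel to the incline, ΣF = 0 gives f = m g sin θ − P = 599.8 − 319 = 280.8 N (up-slope positive).
The static-friction ceiling is μ_s N = 0.18 × 579.2 = 104.3 N.
Since |280.8| > 104.3 N, static friction cannot hold it; the casting slides down the incline and kinetic friction applies: f = μ_k N = 0.08 × 579.2 = 46.3 N.

f ≈ 46.3 N (up the incline)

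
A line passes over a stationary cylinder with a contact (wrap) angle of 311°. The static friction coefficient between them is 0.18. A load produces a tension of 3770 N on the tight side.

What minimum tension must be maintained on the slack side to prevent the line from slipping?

Capstan equation at impending slip: T_tight/T_slack = e^{μβ}.
β = 311° = 5.428 rad; e^{μβ} = e^{0.18×5.428} = 2.657.
T_slack = T_tight / e^{μβ} = 3770 / 2.657 = 1420 N.

T_min ≈ 1420 N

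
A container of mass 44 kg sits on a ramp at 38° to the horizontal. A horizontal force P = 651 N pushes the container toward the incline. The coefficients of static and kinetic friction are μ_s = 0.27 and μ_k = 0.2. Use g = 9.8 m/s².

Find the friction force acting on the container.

f ≈ 148 N (down the incline)

Resolve perpendicular to the incline: N = m g cos θ + P sin θ = 44×9.8×cos 38° + 651×sin 38° = 740.6 N.
Along the incline, the net driving force (taking up-slope positive) is P cos θ − m g sin θ = 513 − 265.5 = 247.5 N, so equilibrium requires friction f = -247.5 N (down-slope).
The limit of static friction is μ_s N = 200 N.
|f_req| = 247.5 > 200 N → the container slides up the incline; f = μ_k N = 0.2 × 740.6 = 148 N.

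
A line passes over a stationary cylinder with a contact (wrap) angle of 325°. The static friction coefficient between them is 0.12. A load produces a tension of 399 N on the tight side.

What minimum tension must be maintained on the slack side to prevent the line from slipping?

T_min ≈ 202 N

Capstan equation at impending slip: T_tight/T_slack = e^{μβ}.
β = 325° = 5.672 rad; e^{μβ} = e^{0.12×5.672} = 1.975.
T_slack = T_tight / e^{μβ} = 399 / 1.975 = 202 N.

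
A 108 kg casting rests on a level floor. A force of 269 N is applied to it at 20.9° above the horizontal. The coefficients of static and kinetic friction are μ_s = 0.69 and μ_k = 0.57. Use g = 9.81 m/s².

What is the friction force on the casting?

The vertical component of P reduces the normal force: N = m g − P sin α = 1059 − 95.96 = 963.5 N.
Horizontally, friction must balance P cos α = 251.3 N.
The static-friction limit is μ_s N = 664.8 N.
Since 251.3 N does not exceed the limit, the casting stays at rest and f = 251 N.

f ≈ 251 N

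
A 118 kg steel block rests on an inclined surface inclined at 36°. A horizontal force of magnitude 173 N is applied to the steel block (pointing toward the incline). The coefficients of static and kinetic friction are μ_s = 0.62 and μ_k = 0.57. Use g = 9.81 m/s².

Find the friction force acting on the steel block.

Normal direction: N = m g cos θ + P sin θ = 1038 N.
Along the incline, the net driving force (taking up-slope positive) is P cos θ − m g sin θ = 140 − 680.4 = -540.4 N, so equilibrium requires friction f = 540.4 N (up-slope).
The limit of static friction is μ_s N = 643.7 N.
Since 540.4 N is within the 643.7 N limit, the steel block stays put and friction is exactly 540 N.

f ≈ 540 N (up the incline)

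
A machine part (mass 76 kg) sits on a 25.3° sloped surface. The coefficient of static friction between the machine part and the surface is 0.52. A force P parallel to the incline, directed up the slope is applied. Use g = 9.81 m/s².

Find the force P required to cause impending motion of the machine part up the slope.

P ≈ 669 N

At impending motion up the slope, friction acts down-slope at its limit: f = μ_s N.
P is parallel to the surface, so N = m g cos θ = 674 N.
Along the incline: P = m g sin θ + μ_s N = 319 + 0.52×674 = 669 N.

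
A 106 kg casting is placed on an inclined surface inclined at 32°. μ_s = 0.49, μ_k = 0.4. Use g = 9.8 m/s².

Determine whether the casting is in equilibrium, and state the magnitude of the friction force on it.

f ≈ 352 N

N = m g cos θ = 881 N.
Down-slope weight component: m g sin θ = 550 N.
μ_s N = 432 N.
550 > 432 N, so it slides; kinetic friction f = μ_k N = 0.4×881 = 352 N.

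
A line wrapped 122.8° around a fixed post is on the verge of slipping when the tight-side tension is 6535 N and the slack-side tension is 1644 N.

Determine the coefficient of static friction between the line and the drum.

μ ≈ 0.644

T₂/T₁ = e^{μβ} → μ = ln(T₂/T₁)/β.
β = 122.8° = 2.143 rad.
μ = ln(6535/1644)/2.143 = ln(3.975)/2.143 = 0.644.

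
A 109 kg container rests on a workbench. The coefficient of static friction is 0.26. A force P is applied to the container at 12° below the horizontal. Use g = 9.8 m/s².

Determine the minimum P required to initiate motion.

P ≈ 301 N

N = m g + P sin α (the push presses the container into the workbench).
At impending slip, P cos α = μ_s N = μ_s (m g + P sin α).
Solving: P (cos α − μ_s sin α) = μ_s m g → P = 0.26×1070/(cos 12° − 0.26 sin 12°) = 278/0.9241 = 301 N.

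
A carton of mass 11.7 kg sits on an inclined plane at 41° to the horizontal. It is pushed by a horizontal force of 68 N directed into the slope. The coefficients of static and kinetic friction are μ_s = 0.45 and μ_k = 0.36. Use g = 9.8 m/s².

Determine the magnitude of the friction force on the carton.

f ≈ 23.9 N (up the incline)

Resolve perpendicular to the incline: N = m g cos θ + P sin θ = 11.7×9.8×cos 41° + 68×sin 41° = 131.1 N.
Parallel to the incline: P cos θ − m g sin θ = 51.32 − 75.22 = -23.9 N; the friction needed to balance this is 23.9 N acting up the slope.
Maximum static friction: μ_s N = 0.45 × 131.1 = 59.02 N.
Since 23.9 N is within the 59.02 N limit, the carton stays put and friction is exactly 23.9 N.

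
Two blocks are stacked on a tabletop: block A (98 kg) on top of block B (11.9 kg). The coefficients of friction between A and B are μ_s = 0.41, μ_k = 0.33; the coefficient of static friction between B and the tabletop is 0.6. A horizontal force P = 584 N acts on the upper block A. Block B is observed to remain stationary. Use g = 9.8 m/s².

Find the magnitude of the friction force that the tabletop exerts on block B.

f ≈ 317 N

Normal force at the A–B interface: N₁ = m_A g = 960.4 N.
Maximum static friction on A from B: μ_s N₁ = 0.41×960.4 = 393.8 N.
P = 584 N exceeds that limit, so A slips over B and the interface friction becomes kinetic: f₁ = μ_k N₁ = 0.33×960.4 = 317 N.
B experiences an equal 317 N forward from A (third law). B is in equilibrium, so the floor supplies f₂ = 317 N of static friction (limit μ_s(m_A+m_B)g = 646.2 N, not exceeded).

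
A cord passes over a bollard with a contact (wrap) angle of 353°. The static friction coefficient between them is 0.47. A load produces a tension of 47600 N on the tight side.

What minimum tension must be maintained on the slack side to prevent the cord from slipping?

T_min ≈ 2630 N

Capstan equation at impending slip: T_tight/T_slack = e^{μβ}.
β = 353° = 6.161 rad; e^{μβ} = e^{0.47×6.161} = 18.1.
T_slack = T_tight / e^{μβ} = 47600 / 18.1 = 2630 N.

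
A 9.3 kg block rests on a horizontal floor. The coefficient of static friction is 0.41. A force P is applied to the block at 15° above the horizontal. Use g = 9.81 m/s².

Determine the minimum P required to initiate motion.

P ≈ 34.9 N

N = m g − P sin α (the pull lifts the block).
At impending slip, P cos α = μ_s N = μ_s (m g − P sin α).
Solving: P (cos α + μ_s sin α) = μ_s m g → P = 0.41×91.2/(cos 15° + 0.41 sin 15°) = 37.4/1.072 = 34.9 N.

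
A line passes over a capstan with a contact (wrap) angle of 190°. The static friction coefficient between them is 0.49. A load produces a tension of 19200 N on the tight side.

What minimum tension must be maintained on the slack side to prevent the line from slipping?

T_min ≈ 3780 N

Capstan equation at impending slip: T_tight/T_slack = e^{μβ}.
β = 190° = 3.316 rad; e^{μβ} = e^{0.49×3.316} = 5.078.
T_slack = T_tight / e^{μβ} = 19200 / 5.078 = 3780 N.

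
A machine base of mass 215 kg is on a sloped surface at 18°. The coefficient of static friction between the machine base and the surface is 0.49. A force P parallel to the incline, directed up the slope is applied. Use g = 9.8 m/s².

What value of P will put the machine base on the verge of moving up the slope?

P ≈ 1630 N

At impending motion up the slope, friction acts down-slope at its limit: f = μ_s N.
P is parallel to the surface, so N = m g cos θ = 2000 N.
Along the incline: P = m g sin θ + μ_s N = 651 + 0.49×2000 = 1630 N.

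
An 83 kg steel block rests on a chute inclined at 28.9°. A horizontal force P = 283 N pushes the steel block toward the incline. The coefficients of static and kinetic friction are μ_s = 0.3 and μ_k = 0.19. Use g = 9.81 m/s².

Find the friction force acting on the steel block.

Resolve perpendicular to the incline: N = m g cos θ + P sin θ = 83×9.81×cos 28.9° + 283×sin 28.9° = 849.6 N.
Along the incline, the net driving force (taking up-slope positive) is P cos θ − m g sin θ = 247.8 − 393.5 = -145.7 N, so equilibrium requires friction f = 145.7 N (up-slope).
The limit of static friction is μ_s N = 254.9 N.
|f_req| = 145.7 ≤ 254.9 N → the steel block is in equilibrium; friction equals the required value.

f ≈ 146 N (up the incline)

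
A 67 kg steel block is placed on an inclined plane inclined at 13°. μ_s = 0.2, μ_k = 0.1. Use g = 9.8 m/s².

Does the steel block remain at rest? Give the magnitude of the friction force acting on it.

N = m g cos θ = 640 N.
Down-slope weight component: m g sin θ = 148 N.
μ_s N = 128 N.
148 > 128 N, so it slides; kinetic friction f = μ_k N = 0.1×640 = 64 N.

f ≈ 64 N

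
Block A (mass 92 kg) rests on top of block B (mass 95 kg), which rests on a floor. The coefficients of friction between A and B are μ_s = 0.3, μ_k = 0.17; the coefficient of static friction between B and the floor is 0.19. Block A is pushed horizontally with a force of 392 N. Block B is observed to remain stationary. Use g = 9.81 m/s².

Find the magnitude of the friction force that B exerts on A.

Normal force at the A–B interface: N₁ = m_A g = 902.5 N.
Maximum static friction on A from B: μ_s N₁ = 0.3×902.5 = 270.8 N.
Since P = 392 N > 270.8 N, A slides on B; the A–B friction is kinetic: f₁ = μ_k N₁ = 0.17×902.5 = 153 N.
By Newton's third law B feels 153 N forward from A. With B stationary, the floor's static friction on B balances it: f₂ = 153 N (well within μ_s(m_A+m_B)g = 348.5 N).

f ≈ 153 N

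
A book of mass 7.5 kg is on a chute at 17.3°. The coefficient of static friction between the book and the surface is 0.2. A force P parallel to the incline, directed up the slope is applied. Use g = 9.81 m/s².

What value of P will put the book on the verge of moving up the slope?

P ≈ 35.9 N

At impending motion up the slope, friction acts down-slope at its limit: f = μ_s N.
P is parallel to the surface, so N = m g cos θ = 70.2 N.
Along the incline: P = m g sin θ + μ_s N = 21.9 + 0.2×70.2 = 35.9 N.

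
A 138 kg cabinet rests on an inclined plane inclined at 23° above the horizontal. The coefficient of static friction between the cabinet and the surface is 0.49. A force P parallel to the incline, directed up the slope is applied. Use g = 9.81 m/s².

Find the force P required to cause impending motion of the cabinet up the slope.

P ≈ 1140 N

At impending motion up the slope, friction acts down-slope at its limit: f = μ_s N.
P is parallel to the surface, so N = m g cos θ = 1250 N.
Along the incline: P = m g sin θ + μ_s N = 529 + 0.49×1250 = 1140 N.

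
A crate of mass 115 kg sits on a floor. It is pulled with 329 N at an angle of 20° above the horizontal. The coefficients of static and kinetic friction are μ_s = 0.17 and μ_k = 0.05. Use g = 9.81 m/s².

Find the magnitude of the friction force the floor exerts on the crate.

f ≈ 50.8 N

Vertical equilibrium gives N = m g − P sin α = 1016 N.
For equilibrium, f = P cos α = 329×cos 20° = 309.2 N.
The static-friction limit is μ_s N = 172.7 N.
The required friction exceeds μ_s N, so the crate moves and f = μ_k N = 50.8 N.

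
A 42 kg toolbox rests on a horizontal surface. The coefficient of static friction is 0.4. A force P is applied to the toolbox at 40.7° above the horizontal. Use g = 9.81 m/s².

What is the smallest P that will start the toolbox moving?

N = m g − P sin α (the pull lifts the toolbox).
At impending slip, P cos α = μ_s N = μ_s (m g − P sin α).
Solving: P (cos α + μ_s sin α) = μ_s m g → P = 0.4×412/(cos 40.7° + 0.4 sin 40.7°) = 165/1.019 = 162 N.

P ≈ 162 N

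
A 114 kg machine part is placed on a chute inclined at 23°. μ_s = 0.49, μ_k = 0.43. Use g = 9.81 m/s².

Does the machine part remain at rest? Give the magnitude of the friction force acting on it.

N = m g cos θ = 1030 N.
Down-slope weight component: m g sin θ = 437 N.
μ_s N = 504 N.
437 ≤ 504 N, so it stays put; friction = 437 N.

f ≈ 437 N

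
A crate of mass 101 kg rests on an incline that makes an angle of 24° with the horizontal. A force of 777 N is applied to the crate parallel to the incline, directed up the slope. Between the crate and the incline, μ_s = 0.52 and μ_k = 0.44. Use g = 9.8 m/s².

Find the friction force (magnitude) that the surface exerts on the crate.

Normal force: N = m g cos θ = 101 × 9.8 × cos 24° = 904.2 N.
Parallel to the incline, ΣF = 0 gives f = m g sin θ − P = 402.6 − 777 = -374.4 N (up-slope positive).
The static-friction ceiling is μ_s N = 0.52 × 904.2 = 470.2 N.
Since |-374.4| ≤ 470.2 N, static friction is sufficient; f equals the required value, not μ_s N.

f ≈ 374 N (down the incline)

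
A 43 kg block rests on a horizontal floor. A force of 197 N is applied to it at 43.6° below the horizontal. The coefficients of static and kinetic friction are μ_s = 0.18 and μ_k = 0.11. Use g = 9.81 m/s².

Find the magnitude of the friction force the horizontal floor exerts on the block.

f ≈ 61.3 N

Vertical equilibrium gives N = m g + P sin α = 557.7 N.
The horizontal driving force is P cos α = 142.7 N, so equilibrium needs friction f = 142.7 N.
μ_s N = 0.18 × 557.7 = 100.4 N.
142.7 > 100.4 N → the block slides; f = μ_k N = 0.11×557.7 = 61.3 N.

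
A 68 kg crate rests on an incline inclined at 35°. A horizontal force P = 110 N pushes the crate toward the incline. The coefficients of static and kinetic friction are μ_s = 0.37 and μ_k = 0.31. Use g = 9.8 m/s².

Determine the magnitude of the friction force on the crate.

f ≈ 189 N (up the incline)

Resolve perpendicular to the incline: N = m g cos θ + P sin θ = 68×9.8×cos 35° + 110×sin 35° = 609 N.
Parallel to the incline: P cos θ − m g sin θ = 90.11 − 382.2 = -292.1 N; the friction needed to balance this is 292.1 N acting up the slope.
Maximum static friction: μ_s N = 0.37 × 609 = 225.3 N.
|f_req| = 292.1 > 225.3 N → the crate slides down the incline; f = μ_k N = 0.31 × 609 = 189 N.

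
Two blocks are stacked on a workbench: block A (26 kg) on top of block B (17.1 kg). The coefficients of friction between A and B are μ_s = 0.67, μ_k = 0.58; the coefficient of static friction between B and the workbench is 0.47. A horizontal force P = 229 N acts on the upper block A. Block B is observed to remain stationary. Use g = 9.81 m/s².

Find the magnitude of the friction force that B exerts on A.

Between the blocks, N₁ = m_A g = 255.1 N.
So the A–B interface can sustain at most μ_s N₁ = 170.9 N of static friction.
P = 229 N exceeds that limit, so A slips over B and the interface friction becomes kinetic: f₁ = μ_k N₁ = 0.58×255.1 = 148 N.
By Newton's third law B feels 148 N forward from A. With B stationary, the floor's static friction on B balances it: f₂ = 148 N (well within μ_s(m_A+m_B)g = 198.7 N).

f ≈ 148 N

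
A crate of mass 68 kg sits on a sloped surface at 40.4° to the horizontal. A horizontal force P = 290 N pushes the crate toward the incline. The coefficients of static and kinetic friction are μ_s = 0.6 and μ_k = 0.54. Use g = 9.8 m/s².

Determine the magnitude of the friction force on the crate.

f ≈ 211 N (up the incline)

The horizontal push has a component P sin θ into the surface, so N = m g cos θ + P sin θ = 507.5 + 188 = 695.4 N.
Along the incline, the net driving force (taking up-slope positive) is P cos θ − m g sin θ = 220.8 − 431.9 = -211.1 N, so equilibrium requires friction f = 211.1 N (up-slope).
The limit of static friction is μ_s N = 417.3 N.
Since 211.1 N is within the 417.3 N limit, the crate stays put and friction is exactly 211 N.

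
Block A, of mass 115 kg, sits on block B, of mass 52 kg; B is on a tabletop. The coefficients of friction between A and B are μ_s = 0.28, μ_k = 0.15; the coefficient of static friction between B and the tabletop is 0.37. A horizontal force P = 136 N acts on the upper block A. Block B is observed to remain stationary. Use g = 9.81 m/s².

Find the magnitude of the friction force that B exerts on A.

The normal force B exerts on A is simply A's weight, N₁ = 1128 N.
So the A–B interface can sustain at most μ_s N₁ = 315.9 N of static friction.
Since P = 136 N ≤ 315.9 N, A does not slip on B; friction on A equals P = 136 N.
By Newton's third law B feels 136 N forward from A. With B stationary, the floor's static friction on B balances it: f₂ = 136 N (well within μ_s(m_A+m_B)g = 606.2 N).

f ≈ 136 N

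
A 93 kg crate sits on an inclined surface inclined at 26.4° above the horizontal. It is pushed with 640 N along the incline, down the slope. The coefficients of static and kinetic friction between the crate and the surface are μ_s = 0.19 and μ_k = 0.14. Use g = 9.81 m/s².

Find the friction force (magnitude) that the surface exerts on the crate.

f ≈ 114 N (up the incline)

Perpendicular to the surface, N = m g cos θ = 93·9.81·cos 26.4° = 817.2 N.
The friction needed for equilibrium is m g sin θ + P = 405.7 + 640 = 1046 N, measured positive up-slope.
The static-friction ceiling is μ_s N = 0.19 × 817.2 = 155.3 N.
Since |1046| > 155.3 N, static friction cannot hold it; the crate slides down the incline and kinetic friction applies: f = μ_k N = 0.14 × 817.2 = 114 N.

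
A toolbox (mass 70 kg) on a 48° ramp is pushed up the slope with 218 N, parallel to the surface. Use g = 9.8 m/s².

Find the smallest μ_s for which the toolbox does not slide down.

μ_s,min ≈ 0.636

N = m g cos θ = 459 N.
Friction must make up the shortfall along the incline: f = m g sin θ − P = 509.8 − 218 = 291.8 N.
At the threshold f = μ_s N, so μ_s,min = 291.8/459 = 0.636.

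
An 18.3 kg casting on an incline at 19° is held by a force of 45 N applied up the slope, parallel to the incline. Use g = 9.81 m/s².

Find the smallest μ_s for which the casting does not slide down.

μ_s,min ≈ 0.0792

N = m g cos θ = 169.7 N.
Friction must make up the shortfall along the incline: f = m g sin θ − P = 58.45 − 45 = 13.45 N.
At the threshold f = μ_s N, so μ_s,min = 13.45/169.7 = 0.0792.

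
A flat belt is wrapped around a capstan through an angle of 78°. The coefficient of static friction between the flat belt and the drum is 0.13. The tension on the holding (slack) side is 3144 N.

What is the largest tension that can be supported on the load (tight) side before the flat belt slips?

T_max ≈ 3750 N

At impending slip the capstan equation gives T₂/T₁ = e^{μβ} with β in radians.
β = 78° × π/180 = 1.361 rad.
e^{μβ} = e^{0.13×1.361} = 1.194.
T₂ = T₁ · e^{μβ} = 3144 × 1.194 = 3750 N.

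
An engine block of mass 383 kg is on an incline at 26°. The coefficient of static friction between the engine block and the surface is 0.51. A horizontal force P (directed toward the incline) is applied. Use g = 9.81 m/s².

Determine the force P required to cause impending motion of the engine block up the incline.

P ≈ 4990 N

At impending motion up the slope, friction acts down-slope at its limit: f = μ_s N.
Perpendicular to the incline: N = m g cos θ + P sin θ.
Along the incline: P cos θ = m g sin θ + μ_s N = m g sin θ + μ_s (m g cos θ + P sin θ).
Solving, P (cos θ − μ_s sin θ) = m g (sin θ + μ_s cos θ), so P = 383×9.81×(sin 26° + 0.51 cos 26°)/(cos 26° − 0.51 sin 26°) = 3760×0.8968/0.6752 = 4990 N.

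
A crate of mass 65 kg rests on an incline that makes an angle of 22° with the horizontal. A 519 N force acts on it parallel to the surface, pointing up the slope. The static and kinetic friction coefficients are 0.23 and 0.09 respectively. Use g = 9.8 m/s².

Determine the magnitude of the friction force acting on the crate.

f ≈ 53.2 N (down the incline)

Perpendicular to the surface, N = m g cos θ = 65·9.8·cos 22° = 590.6 N.
The friction needed for equilibrium is m g sin θ − P = 238.6 − 519 = -280.4 N, measured positive up-slope.
Static friction can supply at most μ_s N = 135.8 N.
Since |-280.4| > 135.8 N, static friction cannot hold it; the crate slides up the incline and kinetic friction applies: f = μ_k N = 0.09 × 590.6 = 53.2 N.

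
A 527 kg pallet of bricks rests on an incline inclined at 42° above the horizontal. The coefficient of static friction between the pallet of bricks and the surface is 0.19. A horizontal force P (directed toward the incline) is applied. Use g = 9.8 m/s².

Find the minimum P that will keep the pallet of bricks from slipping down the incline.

The pallet of bricks tends to slide down (tan θ > μ_s), so at the point of impending slip friction acts up-slope at its limit: f = μ_s N.
Perpendicular to the incline: N = m g cos θ + P sin θ.
Along the incline: P cos θ + μ_s N = m g sin θ, i.e. P cos θ + μ_s (m g cos θ + P sin θ) = m g sin θ.
Solving, P (cos θ + μ_s sin θ) = m g (sin θ − μ_s cos θ), so P = 5160×0.5279/0.8703 = 3130 N.

P_min ≈ 3130 N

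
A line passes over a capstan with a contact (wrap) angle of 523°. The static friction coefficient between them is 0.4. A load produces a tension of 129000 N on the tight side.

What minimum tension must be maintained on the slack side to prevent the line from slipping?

Capstan equation at impending slip: T_tight/T_slack = e^{μβ}.
β = 523° = 9.128 rad; e^{μβ} = e^{0.4×9.128} = 38.52.
T_slack = T_tight / e^{μβ} = 129000 / 38.52 = 3350 N.

T_min ≈ 3350 N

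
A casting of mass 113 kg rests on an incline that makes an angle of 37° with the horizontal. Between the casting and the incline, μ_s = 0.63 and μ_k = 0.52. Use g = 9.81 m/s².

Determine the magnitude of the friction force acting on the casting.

f ≈ 460 N (up the incline)

Perpendicular to the surface, N = m g cos θ = 113·9.81·cos 37° = 885.3 N.
Along the slope the weight component is m g sin θ = 667.1 N; friction must supply exactly this, acting up-slope.
Static friction can supply at most μ_s N = 557.7 N.
Since |667.1| > 557.7 N, static friction cannot hold it; the casting slides down the incline and kinetic friction applies: f = μ_k N = 0.52 × 885.3 = 460 N.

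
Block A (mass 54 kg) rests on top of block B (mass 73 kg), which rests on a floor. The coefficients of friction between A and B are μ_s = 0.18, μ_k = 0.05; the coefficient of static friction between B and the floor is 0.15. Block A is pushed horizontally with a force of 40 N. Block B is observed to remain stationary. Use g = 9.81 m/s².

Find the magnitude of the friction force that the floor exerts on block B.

Between the blocks, N₁ = m_A g = 529.7 N.
Maximum static friction on A from B: μ_s N₁ = 0.18×529.7 = 95.35 N.
Since P = 40 N ≤ 95.35 N, A does not slip on B; friction on A equals P = 40 N.
By Newton's third law B feels 40 N forward from A. With B stationary, the floor's static friction on B balances it: f₂ = 40 N (well within μ_s(m_A+m_B)g = 186.9 N).

f ≈ 40 N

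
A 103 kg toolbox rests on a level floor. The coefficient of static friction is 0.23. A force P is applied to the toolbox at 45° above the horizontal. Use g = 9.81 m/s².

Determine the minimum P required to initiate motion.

N = m g − P sin α (the pull lifts the toolbox).
At impending slip, P cos α = μ_s N = μ_s (m g − P sin α).
Solving: P (cos α + μ_s sin α) = μ_s m g → P = 0.23×1010/(cos 45° + 0.23 sin 45°) = 232/0.8697 = 267 N.

P ≈ 267 N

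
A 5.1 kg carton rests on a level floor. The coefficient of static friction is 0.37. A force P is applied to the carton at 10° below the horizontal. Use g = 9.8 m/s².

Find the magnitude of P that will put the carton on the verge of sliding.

P ≈ 20.1 N

N = m g + P sin α (the push presses the carton into the level floor).
At impending slip, P cos α = μ_s N = μ_s (m g + P sin α).
Solving: P (cos α − μ_s sin α) = μ_s m g → P = 0.37×50/(cos 10° − 0.37 sin 10°) = 18.5/0.9206 = 20.1 N.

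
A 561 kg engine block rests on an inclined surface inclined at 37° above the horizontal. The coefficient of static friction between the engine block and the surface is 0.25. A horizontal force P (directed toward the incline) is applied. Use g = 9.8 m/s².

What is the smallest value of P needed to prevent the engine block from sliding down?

The engine block tends to slide down (tan θ > μ_s), so at the point of impending slip friction acts up-slope at its limit: f = μ_s N.
Perpendicular to the incline: N = m g cos θ + P sin θ.
Along the incline: P cos θ + μ_s N = m g sin θ, i.e. P cos θ + μ_s (m g cos θ + P sin θ) = m g sin θ.
Solving, P (cos θ + μ_s sin θ) = m g (sin θ − μ_s cos θ), so P = 5500×0.4022/0.9491 = 2330 N.

P_min ≈ 2330 N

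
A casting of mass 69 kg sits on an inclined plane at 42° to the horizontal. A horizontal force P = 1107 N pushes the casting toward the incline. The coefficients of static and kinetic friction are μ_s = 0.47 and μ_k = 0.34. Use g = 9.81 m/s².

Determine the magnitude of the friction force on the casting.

f ≈ 370 N (down the incline)

The horizontal push has a component P sin θ into the surface, so N = m g cos θ + P sin θ = 503 + 740.7 = 1244 N.
Parallel to the incline: P cos θ − m g sin θ = 822.7 − 452.9 = 369.7 N; the friction needed to balance this is 369.7 N acting down the slope.
The limit of static friction is μ_s N = 584.6 N.
Since 369.7 N is within the 584.6 N limit, the casting stays put and friction is exactly 370 N.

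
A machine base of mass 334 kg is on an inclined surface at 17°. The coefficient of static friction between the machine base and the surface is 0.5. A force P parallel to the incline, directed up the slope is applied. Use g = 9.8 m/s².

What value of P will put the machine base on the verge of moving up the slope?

P ≈ 2520 N

At impending motion up the slope, friction acts down-slope at its limit: f = μ_s N.
P is parallel to the surface, so N = m g cos θ = 3130 N.
Along the incline: P = m g sin θ + μ_s N = 957 + 0.5×3130 = 2520 N.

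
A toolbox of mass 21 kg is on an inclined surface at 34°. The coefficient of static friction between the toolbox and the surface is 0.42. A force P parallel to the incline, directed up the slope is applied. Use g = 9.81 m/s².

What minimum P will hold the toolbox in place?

P_min ≈ 43.5 N

The toolbox tends to slide down (tan θ > μ_s), so at the point of impending slip friction acts up-slope at its limit: f = μ_s N.
P is parallel to the surface, so N = m g cos θ = 171 N.
Along the incline: P + μ_s N = m g sin θ, so P = 115 − 0.42×171 = 43.5 N.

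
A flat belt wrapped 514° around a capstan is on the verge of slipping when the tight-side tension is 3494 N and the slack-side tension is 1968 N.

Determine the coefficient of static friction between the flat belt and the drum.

μ ≈ 0.064

T₂/T₁ = e^{μβ} → μ = ln(T₂/T₁)/β.
β = 514° = 8.971 rad.
μ = ln(3494/1968)/8.971 = ln(1.775)/8.971 = 0.064.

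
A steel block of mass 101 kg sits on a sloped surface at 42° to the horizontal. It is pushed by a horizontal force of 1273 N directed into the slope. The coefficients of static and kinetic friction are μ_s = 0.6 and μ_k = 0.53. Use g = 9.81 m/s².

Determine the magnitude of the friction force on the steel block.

Resolve perpendicular to the incline: N = m g cos θ + P sin θ = 101×9.81×cos 42° + 1273×sin 42° = 1588 N.
Parallel to the incline: P cos θ − m g sin θ = 946 − 663 = 283 N; the friction needed to balance this is 283 N acting down the slope.
Maximum static friction: μ_s N = 0.6 × 1588 = 952.9 N.
Since 283 N is within the 952.9 N limit, the steel block stays put and friction is exactly 283 N.

f ≈ 283 N (down the incline)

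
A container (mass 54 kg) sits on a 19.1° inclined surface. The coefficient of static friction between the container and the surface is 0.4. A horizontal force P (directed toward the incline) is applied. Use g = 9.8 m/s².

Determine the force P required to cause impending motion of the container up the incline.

At impending motion up the slope, friction acts down-slope at its limit: f = μ_s N.
Perpendicular to the incline: N = m g cos θ + P sin θ.
Along the incline: P cos θ = m g sin θ + μ_s N = m g sin θ + μ_s (m g cos θ + P sin θ).
Solving, P (cos θ − μ_s sin θ) = m g (sin θ + μ_s cos θ), so P = 54×9.8×(sin 19.1° + 0.4 cos 19.1°)/(cos 19.1° − 0.4 sin 19.1°) = 529×0.7052/0.8141 = 458 N.

P ≈ 458 N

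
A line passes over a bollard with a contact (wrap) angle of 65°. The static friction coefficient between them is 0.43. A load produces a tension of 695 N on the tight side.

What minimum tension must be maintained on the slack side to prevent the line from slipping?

T_min ≈ 427 N

Capstan equation at impending slip: T_tight/T_slack = e^{μβ}.
β = 65° = 1.134 rad; e^{μβ} = e^{0.43×1.134} = 1.629.
T_slack = T_tight / e^{μβ} = 695 / 1.629 = 427 N.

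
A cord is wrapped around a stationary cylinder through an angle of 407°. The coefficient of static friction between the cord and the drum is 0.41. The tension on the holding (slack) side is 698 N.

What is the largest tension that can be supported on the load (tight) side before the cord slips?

At impending slip the capstan equation gives T₂/T₁ = e^{μβ} with β in radians.
β = 407° × π/180 = 7.103 rad.
e^{μβ} = e^{0.41×7.103} = 18.4.
T₂ = T₁ · e^{μβ} = 698 × 18.4 = 12800 N.

T_max ≈ 12800 N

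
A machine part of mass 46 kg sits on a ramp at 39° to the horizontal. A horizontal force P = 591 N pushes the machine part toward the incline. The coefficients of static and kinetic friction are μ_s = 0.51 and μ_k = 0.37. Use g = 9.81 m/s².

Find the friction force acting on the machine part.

Resolve perpendicular to the incline: N = m g cos θ + P sin θ = 46×9.81×cos 39° + 591×sin 39° = 722.6 N.
Parallel to the incline: P cos θ − m g sin θ = 459.3 − 284 = 175.3 N; the friction needed to balance this is 175.3 N acting down the slope.
The limit of static friction is μ_s N = 368.5 N.
Since 175.3 N is within the 368.5 N limit, the machine part stays put and friction is exactly 175 N.

f ≈ 175 N (down the incline)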